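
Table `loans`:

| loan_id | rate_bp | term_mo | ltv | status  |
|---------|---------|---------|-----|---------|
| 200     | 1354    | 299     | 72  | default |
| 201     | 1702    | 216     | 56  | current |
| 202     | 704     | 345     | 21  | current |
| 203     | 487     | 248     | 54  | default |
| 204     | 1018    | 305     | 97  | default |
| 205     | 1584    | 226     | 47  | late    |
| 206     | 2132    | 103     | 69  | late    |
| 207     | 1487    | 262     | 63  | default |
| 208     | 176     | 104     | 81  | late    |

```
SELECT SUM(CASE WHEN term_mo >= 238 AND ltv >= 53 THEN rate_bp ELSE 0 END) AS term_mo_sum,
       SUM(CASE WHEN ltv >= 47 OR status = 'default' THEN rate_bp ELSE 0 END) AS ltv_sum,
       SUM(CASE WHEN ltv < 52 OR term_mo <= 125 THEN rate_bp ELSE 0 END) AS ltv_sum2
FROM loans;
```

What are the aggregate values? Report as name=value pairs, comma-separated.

term_mo_sum=4346, ltv_sum=9940, ltv_sum2=4596

[term_mo_sum: term_mo >= 238 AND ltv >= 53]
loan_id=200: ✓ → 1354
loan_id=201: ✗
loan_id=202: ✗
loan_id=203: ✓ → 487
loan_id=204: ✓ → 1018
loan_id=205: ✗
loan_id=206: ✗
loan_id=207: ✓ → 1487
loan_id=208: ✗
term_mo_sum = 1354 + 487 + 1018 + 1487 = 4346
—
[ltv_sum: ltv >= 47 OR status = 'default']
loan_id=200: ✓ → 1354
loan_id=201: ✓ → 1702
loan_id=202: ✗
loan_id=203: ✓ → 487
loan_id=204: ✓ → 1018
loan_id=205: ✓ → 1584
loan_id=206: ✓ → 2132
loan_id=207: ✓ → 1487
loan_id=208: ✓ → 176
ltv_sum = 1354 + 1702 + 487 + 1018 + 1584 + 2132 + 1487 + 176 = 9940
—
[ltv_sum2: ltv < 52 OR term_mo <= 125]
loan_id=200: ✗
loan_id=201: ✗
loan_id=202: ✓ → 704
loan_id=203: ✗
loan_id=204: ✗
loan_id=205: ✓ → 1584
loan_id=206: ✓ → 2132
loan_id=207: ✗
loan_id=208: ✓ → 176
ltv_sum2 = 704 + 1584 + 2132 + 176 = 4596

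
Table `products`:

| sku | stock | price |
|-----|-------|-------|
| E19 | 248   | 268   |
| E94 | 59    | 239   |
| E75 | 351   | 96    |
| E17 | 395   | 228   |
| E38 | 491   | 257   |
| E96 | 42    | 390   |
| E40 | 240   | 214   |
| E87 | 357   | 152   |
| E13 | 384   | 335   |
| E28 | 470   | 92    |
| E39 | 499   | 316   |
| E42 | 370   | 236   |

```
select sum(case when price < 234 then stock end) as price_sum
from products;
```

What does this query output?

sku=E19: ✗
sku=E94: ✗
sku=E75: ✓ → 351
sku=E17: ✓ → 395
sku=E38: ✗
sku=E96: ✗
sku=E40: ✓ → 240
sku=E87: ✓ → 357
sku=E13: ✗
sku=E28: ✓ → 470
sku=E39: ✗
sku=E42: ✗
price_sum = 351 + 395 + 240 + 357 + 470 = 1813

1813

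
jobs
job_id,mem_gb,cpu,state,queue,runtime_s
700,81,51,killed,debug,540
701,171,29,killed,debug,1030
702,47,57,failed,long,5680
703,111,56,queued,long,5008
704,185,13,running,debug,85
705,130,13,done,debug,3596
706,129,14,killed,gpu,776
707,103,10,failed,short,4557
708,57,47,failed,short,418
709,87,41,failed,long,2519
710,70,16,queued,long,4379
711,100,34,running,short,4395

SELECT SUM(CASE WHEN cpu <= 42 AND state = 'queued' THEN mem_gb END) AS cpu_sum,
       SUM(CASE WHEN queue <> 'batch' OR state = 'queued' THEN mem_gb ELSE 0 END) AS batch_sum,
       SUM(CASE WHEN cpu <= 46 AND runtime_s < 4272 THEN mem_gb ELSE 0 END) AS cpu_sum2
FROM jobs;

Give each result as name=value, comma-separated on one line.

[cpu_sum: cpu <= 42 AND state = 'queued']
job_id=700: ✗
job_id=701: ✗
job_id=702: ✗
job_id=703: ✗
job_id=704: ✗
job_id=705: ✗
job_id=706: ✗
job_id=707: ✗
job_id=708: ✗
job_id=709: ✗
job_id=710: ✓ → 70
job_id=711: ✗
cpu_sum = 70
—
[batch_sum: queue <> 'batch' OR state = 'queued']
job_id=700: ✓ → 81
job_id=701: ✓ → 171
job_id=702: ✓ → 47
job_id=703: ✓ → 111
job_id=704: ✓ → 185
job_id=705: ✓ → 130
job_id=706: ✓ → 129
job_id=707: ✓ → 103
job_id=708: ✓ → 57
job_id=709: ✓ → 87
job_id=710: ✓ → 70
job_id=711: ✓ → 100
batch_sum = 81 + 171 + 47 + 111 + 185 + 130 + 129 + 103 + 57 + 87 + 70 + 100 = 1271
—
[cpu_sum2: cpu <= 46 AND runtime_s < 4272]
job_id=700: ✗
job_id=701: ✓ → 171
job_id=702: ✗
job_id=703: ✗
job_id=704: ✓ → 185
job_id=705: ✓ → 130
job_id=706: ✓ → 129
job_id=707: ✗
job_id=708: ✗
job_id=709: ✓ → 87
job_id=710: ✗
job_id=711: ✗
cpu_sum2 = 171 + 185 + 130 + 129 + 87 = 702

cpu_sum=70, batch_sum=1271, cpu_sum2=702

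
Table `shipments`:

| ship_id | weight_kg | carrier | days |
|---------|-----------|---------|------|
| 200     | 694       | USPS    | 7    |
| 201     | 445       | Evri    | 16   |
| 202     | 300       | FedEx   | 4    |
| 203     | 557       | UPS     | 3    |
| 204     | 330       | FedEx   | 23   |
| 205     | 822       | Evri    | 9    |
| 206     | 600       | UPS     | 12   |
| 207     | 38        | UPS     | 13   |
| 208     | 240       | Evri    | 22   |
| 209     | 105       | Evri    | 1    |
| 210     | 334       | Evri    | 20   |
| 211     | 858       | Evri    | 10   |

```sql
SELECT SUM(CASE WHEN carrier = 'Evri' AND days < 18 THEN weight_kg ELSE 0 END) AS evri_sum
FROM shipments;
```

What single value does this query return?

ship_id=200: ✗
ship_id=201: ✓ → 445
ship_id=202: ✗
ship_id=203: ✗
ship_id=204: ✗
ship_id=205: ✓ → 822
ship_id=206: ✗
ship_id=207: ✗
ship_id=208: ✗
ship_id=209: ✓ → 105
ship_id=210: ✗
ship_id=211: ✓ → 858
evri_sum = 445 + 822 + 105 + 858 = 2230

2230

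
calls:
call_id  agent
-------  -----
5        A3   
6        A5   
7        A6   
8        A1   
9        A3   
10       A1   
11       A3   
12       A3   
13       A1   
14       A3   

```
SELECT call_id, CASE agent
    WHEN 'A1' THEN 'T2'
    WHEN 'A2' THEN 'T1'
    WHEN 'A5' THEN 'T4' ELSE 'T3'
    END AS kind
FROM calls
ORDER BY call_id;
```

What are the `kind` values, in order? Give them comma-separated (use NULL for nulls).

T3, T4, T3, T2, T3, T2, T3, T3, T2, T3

call_id=5: ELSE → T3
call_id=6: agent='A5' → T4
call_id=7: ELSE → T3
call_id=8: agent='A1' → T2
call_id=9: ELSE → T3
call_id=10: agent='A1' → T2
call_id=11: ELSE → T3
call_id=12: ELSE → T3
call_id=13: agent='A1' → T2
call_id=14: ELSE → T3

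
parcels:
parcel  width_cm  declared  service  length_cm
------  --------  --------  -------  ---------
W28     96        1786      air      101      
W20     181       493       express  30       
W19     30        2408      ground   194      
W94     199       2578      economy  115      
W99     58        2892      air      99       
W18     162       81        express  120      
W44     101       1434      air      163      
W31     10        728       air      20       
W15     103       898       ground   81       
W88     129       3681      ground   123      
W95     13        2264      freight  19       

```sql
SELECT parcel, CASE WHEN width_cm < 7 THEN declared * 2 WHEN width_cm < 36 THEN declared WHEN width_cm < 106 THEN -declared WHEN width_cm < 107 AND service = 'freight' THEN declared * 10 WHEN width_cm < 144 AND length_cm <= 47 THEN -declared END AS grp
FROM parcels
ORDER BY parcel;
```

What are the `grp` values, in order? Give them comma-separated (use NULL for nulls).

-898, NULL, 2408, NULL, -1786, 728, -1434, NULL, NULL, 2264, -2892

parcel=W15: width_cm < 106 → -898
parcel=W18: (no match → NULL) → NULL
parcel=W19: width_cm < 36 → 2408
parcel=W20: (no match → NULL) → NULL
parcel=W28: width_cm < 106 → -1786
parcel=W31: width_cm < 36 → 728
parcel=W44: width_cm < 106 → -1434
parcel=W88: (no match → NULL) → NULL
parcel=W94: (no match → NULL) → NULL
parcel=W95: width_cm < 36 → 2264
parcel=W99: width_cm < 106 → -2892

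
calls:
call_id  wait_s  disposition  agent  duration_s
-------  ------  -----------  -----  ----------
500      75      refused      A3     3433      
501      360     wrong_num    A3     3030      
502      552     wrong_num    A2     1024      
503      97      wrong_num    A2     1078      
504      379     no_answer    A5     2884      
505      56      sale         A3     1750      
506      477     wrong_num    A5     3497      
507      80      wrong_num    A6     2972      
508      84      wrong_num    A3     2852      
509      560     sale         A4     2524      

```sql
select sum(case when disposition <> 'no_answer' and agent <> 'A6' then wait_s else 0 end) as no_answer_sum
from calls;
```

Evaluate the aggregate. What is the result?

2261

call_id=500: ✓ → 75
call_id=501: ✓ → 360
call_id=502: ✓ → 552
call_id=503: ✓ → 97
call_id=504: ✗
call_id=505: ✓ → 56
call_id=506: ✓ → 477
call_id=507: ✗
call_id=508: ✓ → 84
call_id=509: ✓ → 560
no_answer_sum = 75 + 360 + 552 + 97 + 56 + 477 + 84 + 560 = 2261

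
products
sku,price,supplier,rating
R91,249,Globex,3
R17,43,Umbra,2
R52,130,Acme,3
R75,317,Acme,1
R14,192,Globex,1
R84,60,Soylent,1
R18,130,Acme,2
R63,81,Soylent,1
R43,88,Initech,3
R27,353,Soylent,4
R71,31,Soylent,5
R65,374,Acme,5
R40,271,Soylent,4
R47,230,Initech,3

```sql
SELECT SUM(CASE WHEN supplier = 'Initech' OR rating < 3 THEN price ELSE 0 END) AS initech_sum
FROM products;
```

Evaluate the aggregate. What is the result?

1141

sku=R91: ✗
sku=R17: ✓ → 43
sku=R52: ✗
sku=R75: ✓ → 317
sku=R14: ✓ → 192
sku=R84: ✓ → 60
sku=R18: ✓ → 130
sku=R63: ✓ → 81
sku=R43: ✓ → 88
sku=R27: ✗
sku=R71: ✗
sku=R65: ✗
sku=R40: ✗
sku=R47: ✓ → 230
initech_sum = 43 + 317 + 192 + 60 + 130 + 81 + 88 + 230 = 1141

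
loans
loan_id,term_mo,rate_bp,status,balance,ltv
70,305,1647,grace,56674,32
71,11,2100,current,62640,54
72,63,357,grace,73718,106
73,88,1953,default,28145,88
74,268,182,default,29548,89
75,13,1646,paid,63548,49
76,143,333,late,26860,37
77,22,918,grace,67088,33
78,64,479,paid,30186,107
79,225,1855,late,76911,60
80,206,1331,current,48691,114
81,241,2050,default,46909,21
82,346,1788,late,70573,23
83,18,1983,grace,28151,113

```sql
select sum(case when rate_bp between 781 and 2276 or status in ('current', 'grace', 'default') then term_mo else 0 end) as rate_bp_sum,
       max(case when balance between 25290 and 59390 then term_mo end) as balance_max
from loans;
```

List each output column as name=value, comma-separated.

rate_bp_sum=1806, balance_max=305

[rate_bp_sum: rate_bp between 781 and 2276 or status in ('current', 'grace', 'default')]
loan_id=70: ✓ → 305
loan_id=71: ✓ → 11
loan_id=72: ✓ → 63
loan_id=73: ✓ → 88
loan_id=74: ✓ → 268
loan_id=75: ✓ → 13
loan_id=76: ✗
loan_id=77: ✓ → 22
loan_id=78: ✗
loan_id=79: ✓ → 225
loan_id=80: ✓ → 206
loan_id=81: ✓ → 241
loan_id=82: ✓ → 346
loan_id=83: ✓ → 18
rate_bp_sum = 305 + 11 + 63 + 88 + 268 + 13 + 22 + 225 + 206 + 241 + 346 + 18 = 1806
—
[balance_max: balance between 25290 and 59390]
loan_id=70: ✓ → 305
loan_id=71: ✗
loan_id=72: ✗
loan_id=73: ✓ → 88
loan_id=74: ✓ → 268
loan_id=75: ✗
loan_id=76: ✓ → 143
loan_id=77: ✗
loan_id=78: ✓ → 64
loan_id=79: ✗
loan_id=80: ✓ → 206
loan_id=81: ✓ → 241
loan_id=82: ✗
loan_id=83: ✓ → 18
balance_max = MAX(305, 88, 268, 143, 64, 206, 241, 18) = 305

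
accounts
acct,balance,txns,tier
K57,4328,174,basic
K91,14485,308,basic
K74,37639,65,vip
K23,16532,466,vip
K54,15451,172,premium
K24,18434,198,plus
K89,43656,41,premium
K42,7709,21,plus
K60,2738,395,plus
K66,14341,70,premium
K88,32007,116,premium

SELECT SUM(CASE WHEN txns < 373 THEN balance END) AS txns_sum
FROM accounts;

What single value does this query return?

acct=K57: ✓ → 4328
acct=K91: ✓ → 14485
acct=K74: ✓ → 37639
acct=K23: ✗
acct=K54: ✓ → 15451
acct=K24: ✓ → 18434
acct=K89: ✓ → 43656
acct=K42: ✓ → 7709
acct=K60: ✗
acct=K66: ✓ → 14341
acct=K88: ✓ → 32007
txns_sum = 4328 + 14485 + 37639 + 15451 + 18434 + 43656 + 7709 + 14341 + 32007 = 188050

188050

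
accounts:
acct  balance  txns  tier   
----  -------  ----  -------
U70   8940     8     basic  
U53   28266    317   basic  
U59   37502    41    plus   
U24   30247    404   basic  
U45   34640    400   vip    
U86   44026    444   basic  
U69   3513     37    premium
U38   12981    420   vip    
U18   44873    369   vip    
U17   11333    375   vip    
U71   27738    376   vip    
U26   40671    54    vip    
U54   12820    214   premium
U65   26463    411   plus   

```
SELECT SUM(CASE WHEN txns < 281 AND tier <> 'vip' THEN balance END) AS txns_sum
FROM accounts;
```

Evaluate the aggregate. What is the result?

acct=U70: ✓ → 8940
acct=U53: ✗
acct=U59: ✓ → 37502
acct=U24: ✗
acct=U45: ✗
acct=U86: ✗
acct=U69: ✓ → 3513
acct=U38: ✗
acct=U18: ✗
acct=U17: ✗
acct=U71: ✗
acct=U26: ✗
acct=U54: ✓ → 12820
acct=U65: ✗
txns_sum = 8940 + 37502 + 3513 + 12820 = 62775

62775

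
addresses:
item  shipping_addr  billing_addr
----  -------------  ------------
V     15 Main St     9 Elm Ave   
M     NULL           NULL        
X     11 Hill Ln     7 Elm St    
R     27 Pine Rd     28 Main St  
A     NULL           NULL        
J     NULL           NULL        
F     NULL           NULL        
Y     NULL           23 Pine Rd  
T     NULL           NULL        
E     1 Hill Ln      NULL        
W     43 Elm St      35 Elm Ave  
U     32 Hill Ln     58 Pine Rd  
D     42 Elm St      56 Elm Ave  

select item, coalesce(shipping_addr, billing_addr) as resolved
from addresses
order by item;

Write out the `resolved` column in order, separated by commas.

NULL, 42 Elm St, 1 Hill Ln, NULL, NULL, NULL, 27 Pine Rd, NULL, 32 Hill Ln, 15 Main St, 43 Elm St, 11 Hill Ln, 23 Pine Rd

item=A: shipping_addr=NULL, billing_addr=NULL (all NULL) → NULL
item=D: shipping_addr=42 Elm St → 42 Elm St
item=E: shipping_addr=1 Hill Ln → 1 Hill Ln
item=F: shipping_addr=NULL, billing_addr=NULL (all NULL) → NULL
item=J: shipping_addr=NULL, billing_addr=NULL (all NULL) → NULL
item=M: shipping_addr=NULL, billing_addr=NULL (all NULL) → NULL
item=R: shipping_addr=27 Pine Rd → 27 Pine Rd
item=T: shipping_addr=NULL, billing_addr=NULL (all NULL) → NULL
item=U: shipping_addr=32 Hill Ln → 32 Hill Ln
item=V: shipping_addr=15 Main St → 15 Main St
item=W: shipping_addr=43 Elm St → 43 Elm St
item=X: shipping_addr=11 Hill Ln → 11 Hill Ln
item=Y: shipping_addr=NULL, billing_addr=23 Pine Rd → 23 Pine Rd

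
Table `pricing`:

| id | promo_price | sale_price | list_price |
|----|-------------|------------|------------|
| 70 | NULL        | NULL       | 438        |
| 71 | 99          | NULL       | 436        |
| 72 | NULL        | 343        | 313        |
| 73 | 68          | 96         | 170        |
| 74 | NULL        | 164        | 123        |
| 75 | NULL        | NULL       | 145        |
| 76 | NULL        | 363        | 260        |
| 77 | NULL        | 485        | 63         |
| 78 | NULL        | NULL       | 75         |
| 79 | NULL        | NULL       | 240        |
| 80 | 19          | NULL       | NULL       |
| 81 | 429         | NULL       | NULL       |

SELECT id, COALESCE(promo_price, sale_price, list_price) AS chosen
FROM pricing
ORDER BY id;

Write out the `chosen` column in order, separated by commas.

438, 99, 343, 68, 164, 145, 363, 485, 75, 240, 19, 429

id=70: promo_price=NULL, sale_price=NULL, list_price=438 → 438
id=71: promo_price=99 → 99
id=72: promo_price=NULL, sale_price=343 → 343
id=73: promo_price=68 → 68
id=74: promo_price=NULL, sale_price=164 → 164
id=75: promo_price=NULL, sale_price=NULL, list_price=145 → 145
id=76: promo_price=NULL, sale_price=363 → 363
id=77: promo_price=NULL, sale_price=485 → 485
id=78: promo_price=NULL, sale_price=NULL, list_price=75 → 75
id=79: promo_price=NULL, sale_price=NULL, list_price=240 → 240
id=80: promo_price=19 → 19
id=81: promo_price=429 → 429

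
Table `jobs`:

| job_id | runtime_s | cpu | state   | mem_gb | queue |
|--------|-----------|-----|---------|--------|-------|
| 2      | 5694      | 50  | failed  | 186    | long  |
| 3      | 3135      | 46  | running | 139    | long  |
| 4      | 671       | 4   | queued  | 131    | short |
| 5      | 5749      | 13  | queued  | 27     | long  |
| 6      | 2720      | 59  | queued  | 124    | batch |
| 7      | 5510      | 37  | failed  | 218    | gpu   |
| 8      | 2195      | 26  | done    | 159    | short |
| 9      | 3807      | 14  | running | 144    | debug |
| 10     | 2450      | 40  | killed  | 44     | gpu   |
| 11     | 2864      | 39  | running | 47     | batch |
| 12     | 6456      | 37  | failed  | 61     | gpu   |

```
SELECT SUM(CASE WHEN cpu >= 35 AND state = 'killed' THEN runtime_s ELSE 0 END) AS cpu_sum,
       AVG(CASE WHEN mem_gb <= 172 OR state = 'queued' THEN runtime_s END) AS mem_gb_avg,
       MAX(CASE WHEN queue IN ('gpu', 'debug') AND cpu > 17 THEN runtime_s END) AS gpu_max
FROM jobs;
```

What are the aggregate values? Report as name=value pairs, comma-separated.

[cpu_sum: cpu >= 35 AND state = 'killed']
job_id=2: ✗
job_id=3: ✗
job_id=4: ✗
job_id=5: ✗
job_id=6: ✗
job_id=7: ✗
job_id=8: ✗
job_id=9: ✗
job_id=10: ✓ → 2450
job_id=11: ✗
job_id=12: ✗
cpu_sum = 2450
—
[mem_gb_avg: mem_gb <= 172 OR state = 'queued']
job_id=2: ✗
job_id=3: ✓ → 3135
job_id=4: ✓ → 671
job_id=5: ✓ → 5749
job_id=6: ✓ → 2720
job_id=7: ✗
job_id=8: ✓ → 2195
job_id=9: ✓ → 3807
job_id=10: ✓ → 2450
job_id=11: ✓ → 2864
job_id=12: ✓ → 6456
mem_gb_avg = (3135 + 671 + 5749 + 2720 + 2195 + 3807 + 2450 + 2864 + 6456) / 9 = 3338.5555555556
—
[gpu_max: queue IN ('gpu', 'debug') AND cpu > 17]
job_id=2: ✗
job_id=3: ✗
job_id=4: ✗
job_id=5: ✗
job_id=6: ✗
job_id=7: ✓ → 5510
job_id=8: ✗
job_id=9: ✗
job_id=10: ✓ → 2450
job_id=11: ✗
job_id=12: ✓ → 6456
gpu_max = MAX(5510, 2450, 6456) = 6456

cpu_sum=2450, mem_gb_avg=3338.5555555556, gpu_max=6456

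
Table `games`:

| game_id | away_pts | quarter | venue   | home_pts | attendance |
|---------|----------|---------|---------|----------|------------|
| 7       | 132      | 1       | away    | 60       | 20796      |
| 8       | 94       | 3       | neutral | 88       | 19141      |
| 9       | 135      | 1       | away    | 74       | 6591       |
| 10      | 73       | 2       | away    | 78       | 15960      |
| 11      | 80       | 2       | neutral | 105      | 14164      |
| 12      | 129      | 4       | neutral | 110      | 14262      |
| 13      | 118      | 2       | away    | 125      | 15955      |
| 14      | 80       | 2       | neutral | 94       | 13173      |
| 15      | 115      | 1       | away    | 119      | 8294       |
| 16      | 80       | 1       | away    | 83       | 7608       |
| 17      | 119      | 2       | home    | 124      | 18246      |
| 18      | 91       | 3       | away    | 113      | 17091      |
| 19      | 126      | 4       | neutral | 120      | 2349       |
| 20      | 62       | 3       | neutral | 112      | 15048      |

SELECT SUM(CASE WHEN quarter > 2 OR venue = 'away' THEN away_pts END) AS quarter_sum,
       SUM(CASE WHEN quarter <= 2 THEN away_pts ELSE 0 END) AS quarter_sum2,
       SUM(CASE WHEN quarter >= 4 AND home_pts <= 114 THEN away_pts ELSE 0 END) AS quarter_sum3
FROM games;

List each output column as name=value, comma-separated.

quarter_sum=1155, quarter_sum2=932, quarter_sum3=129

[quarter_sum: quarter > 2 OR venue = 'away']
game_id=7: ✓ → 132
game_id=8: ✓ → 94
game_id=9: ✓ → 135
game_id=10: ✓ → 73
game_id=11: ✗
game_id=12: ✓ → 129
game_id=13: ✓ → 118
game_id=14: ✗
game_id=15: ✓ → 115
game_id=16: ✓ → 80
game_id=17: ✗
game_id=18: ✓ → 91
game_id=19: ✓ → 126
game_id=20: ✓ → 62
quarter_sum = 132 + 94 + 135 + 73 + 129 + 118 + 115 + 80 + 91 + 126 + 62 = 1155
—
[quarter_sum2: quarter <= 2]
game_id=7: ✓ → 132
game_id=8: ✗
game_id=9: ✓ → 135
game_id=10: ✓ → 73
game_id=11: ✓ → 80
game_id=12: ✗
game_id=13: ✓ → 118
game_id=14: ✓ → 80
game_id=15: ✓ → 115
game_id=16: ✓ → 80
game_id=17: ✓ → 119
game_id=18: ✗
game_id=19: ✗
game_id=20: ✗
quarter_sum2 = 132 + 135 + 73 + 80 + 118 + 80 + 115 + 80 + 119 = 932
—
[quarter_sum3: quarter >= 4 AND home_pts <= 114]
game_id=7: ✗
game_id=8: ✗
game_id=9: ✗
game_id=10: ✗
game_id=11: ✗
game_id=12: ✓ → 129
game_id=13: ✗
game_id=14: ✗
game_id=15: ✗
game_id=16: ✗
game_id=17: ✗
game_id=18: ✗
game_id=19: ✗
game_id=20: ✗
quarter_sum3 = 129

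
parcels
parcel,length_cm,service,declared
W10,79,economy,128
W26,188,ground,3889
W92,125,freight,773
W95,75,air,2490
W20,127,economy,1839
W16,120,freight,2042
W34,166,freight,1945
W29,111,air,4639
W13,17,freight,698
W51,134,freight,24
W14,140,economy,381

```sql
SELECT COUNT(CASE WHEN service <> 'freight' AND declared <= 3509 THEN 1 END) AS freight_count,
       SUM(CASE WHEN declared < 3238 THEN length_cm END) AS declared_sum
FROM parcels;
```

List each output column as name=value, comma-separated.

freight_count=4, declared_sum=983

[freight_count: service <> 'freight' AND declared <= 3509]
parcel=W10: ✓ → 1
parcel=W26: ✗
parcel=W92: ✗
parcel=W95: ✓ → 1
parcel=W20: ✓ → 1
parcel=W16: ✗
parcel=W34: ✗
parcel=W29: ✗
parcel=W13: ✗
parcel=W51: ✗
parcel=W14: ✓ → 1
freight_count = COUNT(1, 1, 1, 1) = 4
—
[declared_sum: declared < 3238]
parcel=W10: ✓ → 79
parcel=W26: ✗
parcel=W92: ✓ → 125
parcel=W95: ✓ → 75
parcel=W20: ✓ → 127
parcel=W16: ✓ → 120
parcel=W34: ✓ → 166
parcel=W29: ✗
parcel=W13: ✓ → 17
parcel=W51: ✓ → 134
parcel=W14: ✓ → 140
declared_sum = 79 + 125 + 75 + 127 + 120 + 166 + 17 + 134 + 140 = 983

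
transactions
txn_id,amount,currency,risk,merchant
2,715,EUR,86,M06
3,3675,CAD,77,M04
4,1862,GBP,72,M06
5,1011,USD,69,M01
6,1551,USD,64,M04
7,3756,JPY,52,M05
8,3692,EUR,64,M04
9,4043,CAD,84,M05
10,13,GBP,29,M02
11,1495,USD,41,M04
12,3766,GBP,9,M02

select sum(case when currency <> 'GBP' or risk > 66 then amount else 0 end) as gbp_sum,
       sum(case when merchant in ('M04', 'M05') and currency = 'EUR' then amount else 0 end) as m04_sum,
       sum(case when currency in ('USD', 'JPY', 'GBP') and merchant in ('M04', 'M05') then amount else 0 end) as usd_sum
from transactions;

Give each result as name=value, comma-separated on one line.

gbp_sum=21800, m04_sum=3692, usd_sum=6802

[gbp_sum: currency <> 'GBP' or risk > 66]
txn_id=2: ✓ → 715
txn_id=3: ✓ → 3675
txn_id=4: ✓ → 1862
txn_id=5: ✓ → 1011
txn_id=6: ✓ → 1551
txn_id=7: ✓ → 3756
txn_id=8: ✓ → 3692
txn_id=9: ✓ → 4043
txn_id=10: ✗
txn_id=11: ✓ → 1495
txn_id=12: ✗
gbp_sum = 715 + 3675 + 1862 + 1011 + 1551 + 3756 + 3692 + 4043 + 1495 = 21800
—
[m04_sum: merchant in ('M04', 'M05') and currency = 'EUR']
txn_id=2: ✗
txn_id=3: ✗
txn_id=4: ✗
txn_id=5: ✗
txn_id=6: ✗
txn_id=7: ✗
txn_id=8: ✓ → 3692
txn_id=9: ✗
txn_id=10: ✗
txn_id=11: ✗
txn_id=12: ✗
m04_sum = 3692
—
[usd_sum: currency in ('USD', 'JPY', 'GBP') and merchant in ('M04', 'M05')]
txn_id=2: ✗
txn_id=3: ✗
txn_id=4: ✗
txn_id=5: ✗
txn_id=6: ✓ → 1551
txn_id=7: ✓ → 3756
txn_id=8: ✗
txn_id=9: ✗
txn_id=10: ✗
txn_id=11: ✓ → 1495
txn_id=12: ✗
usd_sum = 1551 + 3756 + 1495 = 6802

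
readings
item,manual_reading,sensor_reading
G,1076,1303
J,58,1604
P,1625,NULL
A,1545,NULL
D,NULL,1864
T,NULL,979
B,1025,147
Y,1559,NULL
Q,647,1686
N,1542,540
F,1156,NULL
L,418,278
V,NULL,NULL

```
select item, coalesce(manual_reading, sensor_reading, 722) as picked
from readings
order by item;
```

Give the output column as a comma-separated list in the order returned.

1545, 1025, 1864, 1156, 1076, 58, 418, 1542, 1625, 647, 979, 722, 1559

item=A: manual_reading=1545 → 1545
item=B: manual_reading=1025 → 1025
item=D: manual_reading=NULL, sensor_reading=1864 → 1864
item=F: manual_reading=1156 → 1156
item=G: manual_reading=1076 → 1076
item=J: manual_reading=58 → 58
item=L: manual_reading=418 → 418
item=N: manual_reading=1542 → 1542
item=P: manual_reading=1625 → 1625
item=Q: manual_reading=647 → 647
item=T: manual_reading=NULL, sensor_reading=979 → 979
item=V: manual_reading=NULL, sensor_reading=NULL, → literal 722 → 722
item=Y: manual_reading=1559 → 1559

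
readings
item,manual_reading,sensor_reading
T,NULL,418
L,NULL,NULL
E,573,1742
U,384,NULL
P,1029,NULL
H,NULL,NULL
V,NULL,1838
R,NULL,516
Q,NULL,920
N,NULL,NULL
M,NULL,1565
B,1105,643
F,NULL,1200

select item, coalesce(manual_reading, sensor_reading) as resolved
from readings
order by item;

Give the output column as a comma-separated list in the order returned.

item=B: manual_reading=1105 → 1105
item=E: manual_reading=573 → 573
item=F: manual_reading=NULL, sensor_reading=1200 → 1200
item=H: manual_reading=NULL, sensor_reading=NULL (all NULL) → NULL
item=L: manual_reading=NULL, sensor_reading=NULL (all NULL) → NULL
item=M: manual_reading=NULL, sensor_reading=1565 → 1565
item=N: manual_reading=NULL, sensor_reading=NULL (all NULL) → NULL
item=P: manual_reading=1029 → 1029
item=Q: manual_reading=NULL, sensor_reading=920 → 920
item=R: manual_reading=NULL, sensor_reading=516 → 516
item=T: manual_reading=NULL, sensor_reading=418 → 418
item=U: manual_reading=384 → 384
item=V: manual_reading=NULL, sensor_reading=1838 → 1838

1105, 573, 1200, NULL, NULL, 1565, NULL, 1029, 920, 516, 418, 384, 1838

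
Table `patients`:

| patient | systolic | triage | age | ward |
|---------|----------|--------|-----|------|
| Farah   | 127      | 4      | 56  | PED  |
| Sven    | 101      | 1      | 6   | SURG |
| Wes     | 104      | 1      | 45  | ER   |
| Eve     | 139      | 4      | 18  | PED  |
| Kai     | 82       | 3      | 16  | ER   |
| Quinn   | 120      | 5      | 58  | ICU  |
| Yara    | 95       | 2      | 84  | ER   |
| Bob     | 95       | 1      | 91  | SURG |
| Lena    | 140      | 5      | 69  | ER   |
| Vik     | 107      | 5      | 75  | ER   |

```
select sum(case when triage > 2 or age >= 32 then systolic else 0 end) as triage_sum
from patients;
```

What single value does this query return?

1009

patient=Farah: ✓ → 127
patient=Sven: ✗
patient=Wes: ✓ → 104
patient=Eve: ✓ → 139
patient=Kai: ✓ → 82
patient=Quinn: ✓ → 120
patient=Yara: ✓ → 95
patient=Bob: ✓ → 95
patient=Lena: ✓ → 140
patient=Vik: ✓ → 107
triage_sum = 127 + 104 + 139 + 82 + 120 + 95 + 95 + 140 + 107 = 1009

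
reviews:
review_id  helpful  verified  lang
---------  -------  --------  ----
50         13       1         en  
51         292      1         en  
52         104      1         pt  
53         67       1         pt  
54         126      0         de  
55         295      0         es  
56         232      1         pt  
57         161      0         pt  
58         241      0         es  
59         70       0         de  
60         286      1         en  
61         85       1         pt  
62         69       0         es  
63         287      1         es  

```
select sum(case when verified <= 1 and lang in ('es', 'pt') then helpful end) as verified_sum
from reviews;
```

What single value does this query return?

1541

review_id=50: ✗
review_id=51: ✗
review_id=52: ✓ → 104
review_id=53: ✓ → 67
review_id=54: ✗
review_id=55: ✓ → 295
review_id=56: ✓ → 232
review_id=57: ✓ → 161
review_id=58: ✓ → 241
review_id=59: ✗
review_id=60: ✗
review_id=61: ✓ → 85
review_id=62: ✓ → 69
review_id=63: ✓ → 287
verified_sum = 104 + 67 + 295 + 232 + 161 + 241 + 85 + 69 + 287 = 1541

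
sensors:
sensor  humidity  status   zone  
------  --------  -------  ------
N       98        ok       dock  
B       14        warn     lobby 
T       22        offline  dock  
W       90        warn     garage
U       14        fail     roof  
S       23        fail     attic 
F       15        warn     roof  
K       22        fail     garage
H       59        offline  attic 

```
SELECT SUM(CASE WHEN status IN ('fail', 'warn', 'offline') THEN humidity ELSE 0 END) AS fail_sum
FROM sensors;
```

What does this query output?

sensor=N: ✗
sensor=B: ✓ → 14
sensor=T: ✓ → 22
sensor=W: ✓ → 90
sensor=U: ✓ → 14
sensor=S: ✓ → 23
sensor=F: ✓ → 15
sensor=K: ✓ → 22
sensor=H: ✓ → 59
fail_sum = 14 + 22 + 90 + 14 + 23 + 15 + 22 + 59 = 259

259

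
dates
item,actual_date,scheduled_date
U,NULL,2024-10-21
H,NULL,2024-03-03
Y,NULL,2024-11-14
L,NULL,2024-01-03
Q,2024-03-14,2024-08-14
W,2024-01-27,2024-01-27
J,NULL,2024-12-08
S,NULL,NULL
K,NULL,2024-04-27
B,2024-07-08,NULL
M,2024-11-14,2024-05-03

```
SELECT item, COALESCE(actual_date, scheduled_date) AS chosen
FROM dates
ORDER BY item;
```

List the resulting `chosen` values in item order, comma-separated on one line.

item=B: actual_date=2024-07-08 → 2024-07-08
item=H: actual_date=NULL, scheduled_date=2024-03-03 → 2024-03-03
item=J: actual_date=NULL, scheduled_date=2024-12-08 → 2024-12-08
item=K: actual_date=NULL, scheduled_date=2024-04-27 → 2024-04-27
item=L: actual_date=NULL, scheduled_date=2024-01-03 → 2024-01-03
item=M: actual_date=2024-11-14 → 2024-11-14
item=Q: actual_date=2024-03-14 → 2024-03-14
item=S: actual_date=NULL, scheduled_date=NULL (all NULL) → NULL
item=U: actual_date=NULL, scheduled_date=2024-10-21 → 2024-10-21
item=W: actual_date=2024-01-27 → 2024-01-27
item=Y: actual_date=NULL, scheduled_date=2024-11-14 → 2024-11-14

2024-07-08, 2024-03-03, 2024-12-08, 2024-04-27, 2024-01-03, 2024-11-14, 2024-03-14, NULL, 2024-10-21, 2024-01-27, 2024-11-14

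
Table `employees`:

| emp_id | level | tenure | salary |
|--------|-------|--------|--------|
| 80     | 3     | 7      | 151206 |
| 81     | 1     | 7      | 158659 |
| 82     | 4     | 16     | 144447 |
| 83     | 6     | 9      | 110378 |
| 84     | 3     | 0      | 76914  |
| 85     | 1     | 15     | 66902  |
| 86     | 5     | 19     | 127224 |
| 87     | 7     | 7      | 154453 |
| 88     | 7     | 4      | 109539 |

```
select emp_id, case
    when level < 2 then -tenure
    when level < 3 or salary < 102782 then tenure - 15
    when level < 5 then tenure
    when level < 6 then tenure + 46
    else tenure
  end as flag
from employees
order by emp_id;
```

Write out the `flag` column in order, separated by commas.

emp_id=80: level < 5 → 7
emp_id=81: level < 2 → -7
emp_id=82: level < 5 → 16
emp_id=83: ELSE → 9
emp_id=84: level < 3 or salary < 102782 → -15
emp_id=85: level < 2 → -15
emp_id=86: level < 6 → 65
emp_id=87: ELSE → 7
emp_id=88: ELSE → 4

7, -7, 16, 9, -15, -15, 65, 7, 4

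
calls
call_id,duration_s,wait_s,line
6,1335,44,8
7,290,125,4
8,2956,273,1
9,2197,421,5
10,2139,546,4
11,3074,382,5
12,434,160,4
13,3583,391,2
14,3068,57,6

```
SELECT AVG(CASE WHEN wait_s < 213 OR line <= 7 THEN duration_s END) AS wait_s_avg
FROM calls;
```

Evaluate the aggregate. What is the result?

2119.5555555556

call_id=6: ✓ → 1335
call_id=7: ✓ → 290
call_id=8: ✓ → 2956
call_id=9: ✓ → 2197
call_id=10: ✓ → 2139
call_id=11: ✓ → 3074
call_id=12: ✓ → 434
call_id=13: ✓ → 3583
call_id=14: ✓ → 3068
wait_s_avg = (1335 + 290 + 2956 + 2197 + 2139 + 3074 + 434 + 3583 + 3068) / 9 = 2119.5555555556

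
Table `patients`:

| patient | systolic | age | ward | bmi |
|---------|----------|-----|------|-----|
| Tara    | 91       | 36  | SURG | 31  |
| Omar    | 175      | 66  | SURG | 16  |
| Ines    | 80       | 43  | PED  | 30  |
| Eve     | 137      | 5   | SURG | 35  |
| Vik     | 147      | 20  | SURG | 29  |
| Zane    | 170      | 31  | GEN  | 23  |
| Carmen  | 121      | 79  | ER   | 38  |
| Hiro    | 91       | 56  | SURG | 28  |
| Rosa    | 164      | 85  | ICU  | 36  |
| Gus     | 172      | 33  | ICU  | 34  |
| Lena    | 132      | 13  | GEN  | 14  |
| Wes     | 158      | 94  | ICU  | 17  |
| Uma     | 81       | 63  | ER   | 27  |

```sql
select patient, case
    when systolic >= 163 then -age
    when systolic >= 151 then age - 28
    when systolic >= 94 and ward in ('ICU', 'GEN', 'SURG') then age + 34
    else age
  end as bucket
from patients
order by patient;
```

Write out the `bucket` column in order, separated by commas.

patient=Carmen: ELSE → 79
patient=Eve: systolic >= 94 and ward in ('ICU', 'GEN', 'SURG') → 39
patient=Gus: systolic >= 163 → -33
patient=Hiro: ELSE → 56
patient=Ines: ELSE → 43
patient=Lena: systolic >= 94 and ward in ('ICU', 'GEN', 'SURG') → 47
patient=Omar: systolic >= 163 → -66
patient=Rosa: systolic >= 163 → -85
patient=Tara: ELSE → 36
patient=Uma: ELSE → 63
patient=Vik: systolic >= 94 and ward in ('ICU', 'GEN', 'SURG') → 54
patient=Wes: systolic >= 151 → 66
patient=Zane: systolic >= 163 → -31

79, 39, -33, 56, 43, 47, -66, -85, 36, 63, 54, 66, -31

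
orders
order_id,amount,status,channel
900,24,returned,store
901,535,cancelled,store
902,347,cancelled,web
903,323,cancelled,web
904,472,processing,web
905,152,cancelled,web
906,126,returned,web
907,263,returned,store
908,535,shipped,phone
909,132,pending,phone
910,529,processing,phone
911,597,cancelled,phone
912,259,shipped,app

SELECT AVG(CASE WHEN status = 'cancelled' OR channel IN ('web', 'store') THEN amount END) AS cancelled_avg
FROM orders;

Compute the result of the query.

315.4444444444

order_id=900: ✓ → 24
order_id=901: ✓ → 535
order_id=902: ✓ → 347
order_id=903: ✓ → 323
order_id=904: ✓ → 472
order_id=905: ✓ → 152
order_id=906: ✓ → 126
order_id=907: ✓ → 263
order_id=908: ✗
order_id=909: ✗
order_id=910: ✗
order_id=911: ✓ → 597
order_id=912: ✗
cancelled_avg = (24 + 535 + 347 + 323 + 472 + 152 + 126 + 263 + 597) / 9 = 315.4444444444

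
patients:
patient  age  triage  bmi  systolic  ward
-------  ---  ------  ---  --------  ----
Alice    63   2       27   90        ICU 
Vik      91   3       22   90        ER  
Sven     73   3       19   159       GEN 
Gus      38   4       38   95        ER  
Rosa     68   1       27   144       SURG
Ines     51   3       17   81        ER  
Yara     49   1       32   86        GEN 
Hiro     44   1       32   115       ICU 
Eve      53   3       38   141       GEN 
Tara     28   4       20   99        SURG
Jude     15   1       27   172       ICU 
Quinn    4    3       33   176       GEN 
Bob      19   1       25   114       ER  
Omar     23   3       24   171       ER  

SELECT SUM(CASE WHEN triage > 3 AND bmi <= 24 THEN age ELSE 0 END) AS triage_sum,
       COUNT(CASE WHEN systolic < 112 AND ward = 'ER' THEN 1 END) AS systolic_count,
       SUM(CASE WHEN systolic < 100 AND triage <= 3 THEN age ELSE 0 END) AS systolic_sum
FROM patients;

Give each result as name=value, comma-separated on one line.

[triage_sum: triage > 3 AND bmi <= 24]
patient=Alice: ✗
patient=Vik: ✗
patient=Sven: ✗
patient=Gus: ✗
patient=Rosa: ✗
patient=Ines: ✗
patient=Yara: ✗
patient=Hiro: ✗
patient=Eve: ✗
patient=Tara: ✓ → 28
patient=Jude: ✗
patient=Quinn: ✗
patient=Bob: ✗
patient=Omar: ✗
triage_sum = 28
—
[systolic_count: systolic < 112 AND ward = 'ER']
patient=Alice: ✗
patient=Vik: ✓ → 1
patient=Sven: ✗
patient=Gus: ✓ → 1
patient=Rosa: ✗
patient=Ines: ✓ → 1
patient=Yara: ✗
patient=Hiro: ✗
patient=Eve: ✗
patient=Tara: ✗
patient=Jude: ✗
patient=Quinn: ✗
patient=Bob: ✗
patient=Omar: ✗
systolic_count = COUNT(1, 1, 1) = 3
—
[systolic_sum: systolic < 100 AND triage <= 3]
patient=Alice: ✓ → 63
patient=Vik: ✓ → 91
patient=Sven: ✗
patient=Gus: ✗
patient=Rosa: ✗
patient=Ines: ✓ → 51
patient=Yara: ✓ → 49
patient=Hiro: ✗
patient=Eve: ✗
patient=Tara: ✗
patient=Jude: ✗
patient=Quinn: ✗
patient=Bob: ✗
patient=Omar: ✗
systolic_sum = 63 + 91 + 51 + 49 = 254

triage_sum=28, systolic_count=3, systolic_sum=254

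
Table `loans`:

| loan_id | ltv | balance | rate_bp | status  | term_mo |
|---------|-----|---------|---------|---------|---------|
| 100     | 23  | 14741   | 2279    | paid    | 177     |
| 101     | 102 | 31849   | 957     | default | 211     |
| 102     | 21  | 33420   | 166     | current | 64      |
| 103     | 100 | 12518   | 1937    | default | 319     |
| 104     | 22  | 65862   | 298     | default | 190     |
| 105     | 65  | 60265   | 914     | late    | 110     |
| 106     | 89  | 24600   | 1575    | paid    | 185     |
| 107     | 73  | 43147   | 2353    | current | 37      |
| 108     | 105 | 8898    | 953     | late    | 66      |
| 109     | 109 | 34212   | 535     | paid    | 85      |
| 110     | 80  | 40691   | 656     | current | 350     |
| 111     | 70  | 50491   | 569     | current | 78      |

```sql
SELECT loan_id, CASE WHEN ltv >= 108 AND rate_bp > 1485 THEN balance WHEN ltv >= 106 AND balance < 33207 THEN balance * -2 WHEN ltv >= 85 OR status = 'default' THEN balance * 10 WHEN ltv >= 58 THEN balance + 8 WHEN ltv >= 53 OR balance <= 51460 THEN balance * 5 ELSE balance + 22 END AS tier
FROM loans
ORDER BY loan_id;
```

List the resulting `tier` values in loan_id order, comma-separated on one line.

loan_id=100: ltv >= 53 OR balance <= 51460 → 73705
loan_id=101: ltv >= 85 OR status = 'default' → 318490
loan_id=102: ltv >= 53 OR balance <= 51460 → 167100
loan_id=103: ltv >= 85 OR status = 'default' → 125180
loan_id=104: ltv >= 85 OR status = 'default' → 658620
loan_id=105: ltv >= 58 → 60273
loan_id=106: ltv >= 85 OR status = 'default' → 246000
loan_id=107: ltv >= 58 → 43155
loan_id=108: ltv >= 85 OR status = 'default' → 88980
loan_id=109: ltv >= 85 OR status = 'default' → 342120
loan_id=110: ltv >= 58 → 40699
loan_id=111: ltv >= 58 → 50499

73705, 318490, 167100, 125180, 658620, 60273, 246000, 43155, 88980, 342120, 40699, 50499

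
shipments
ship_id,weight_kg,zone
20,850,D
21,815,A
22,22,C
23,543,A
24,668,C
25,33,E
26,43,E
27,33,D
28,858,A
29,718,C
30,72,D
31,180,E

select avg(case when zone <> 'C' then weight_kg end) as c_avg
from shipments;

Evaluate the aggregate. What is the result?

380.7777777778

ship_id=20: ✓ → 850
ship_id=21: ✓ → 815
ship_id=22: ✗
ship_id=23: ✓ → 543
ship_id=24: ✗
ship_id=25: ✓ → 33
ship_id=26: ✓ → 43
ship_id=27: ✓ → 33
ship_id=28: ✓ → 858
ship_id=29: ✗
ship_id=30: ✓ → 72
ship_id=31: ✓ → 180
c_avg = (850 + 815 + 543 + 33 + 43 + 33 + 858 + 72 + 180) / 9 = 380.7777777778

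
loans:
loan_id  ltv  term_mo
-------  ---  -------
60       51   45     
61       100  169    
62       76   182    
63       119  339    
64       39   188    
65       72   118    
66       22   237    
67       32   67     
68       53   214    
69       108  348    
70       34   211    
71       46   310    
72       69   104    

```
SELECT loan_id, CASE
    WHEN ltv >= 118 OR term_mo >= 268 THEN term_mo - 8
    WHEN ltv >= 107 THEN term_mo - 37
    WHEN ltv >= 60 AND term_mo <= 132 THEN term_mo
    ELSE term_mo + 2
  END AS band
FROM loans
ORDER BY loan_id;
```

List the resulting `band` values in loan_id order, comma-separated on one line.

47, 171, 184, 331, 190, 118, 239, 69, 216, 340, 213, 302, 104

loan_id=60: ELSE → 47
loan_id=61: ELSE → 171
loan_id=62: ELSE → 184
loan_id=63: ltv >= 118 OR term_mo >= 268 → 331
loan_id=64: ELSE → 190
loan_id=65: ltv >= 60 AND term_mo <= 132 → 118
loan_id=66: ELSE → 239
loan_id=67: ELSE → 69
loan_id=68: ELSE → 216
loan_id=69: ltv >= 118 OR term_mo >= 268 → 340
loan_id=70: ELSE → 213
loan_id=71: ltv >= 118 OR term_mo >= 268 → 302
loan_id=72: ltv >= 60 AND term_mo <= 132 → 104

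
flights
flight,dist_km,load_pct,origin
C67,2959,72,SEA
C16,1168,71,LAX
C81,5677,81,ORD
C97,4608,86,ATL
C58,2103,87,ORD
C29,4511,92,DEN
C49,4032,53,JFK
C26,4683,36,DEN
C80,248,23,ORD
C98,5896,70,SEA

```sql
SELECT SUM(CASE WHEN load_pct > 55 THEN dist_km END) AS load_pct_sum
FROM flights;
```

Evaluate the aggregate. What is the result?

26922

flight=C67: ✓ → 2959
flight=C16: ✓ → 1168
flight=C81: ✓ → 5677
flight=C97: ✓ → 4608
flight=C58: ✓ → 2103
flight=C29: ✓ → 4511
flight=C49: ✗
flight=C26: ✗
flight=C80: ✗
flight=C98: ✓ → 5896
load_pct_sum = 2959 + 1168 + 5677 + 4608 + 2103 + 4511 + 5896 = 26922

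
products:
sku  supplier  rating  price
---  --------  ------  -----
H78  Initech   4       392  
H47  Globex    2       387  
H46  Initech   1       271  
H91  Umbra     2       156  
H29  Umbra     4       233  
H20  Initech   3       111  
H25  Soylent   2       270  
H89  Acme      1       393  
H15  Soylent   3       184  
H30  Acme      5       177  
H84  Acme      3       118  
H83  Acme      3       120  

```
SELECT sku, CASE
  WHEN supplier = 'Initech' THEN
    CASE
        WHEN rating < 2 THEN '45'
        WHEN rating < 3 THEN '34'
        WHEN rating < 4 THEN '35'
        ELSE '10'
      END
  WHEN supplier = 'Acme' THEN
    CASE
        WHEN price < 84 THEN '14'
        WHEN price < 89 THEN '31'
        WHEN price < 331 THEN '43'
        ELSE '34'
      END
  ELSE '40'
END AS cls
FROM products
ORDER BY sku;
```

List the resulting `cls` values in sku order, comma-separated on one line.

sku=H15: supplier='Soylent' → outer ELSE → 40
sku=H20: supplier='Initech' → inner[rating < 4] → 35
sku=H25: supplier='Soylent' → outer ELSE → 40
sku=H29: supplier='Umbra' → outer ELSE → 40
sku=H30: supplier='Acme' → inner[price < 331] → 43
sku=H46: supplier='Initech' → inner[rating < 2] → 45
sku=H47: supplier='Globex' → outer ELSE → 40
sku=H78: supplier='Initech' → inner[ELSE] → 10
sku=H83: supplier='Acme' → inner[price < 331] → 43
sku=H84: supplier='Acme' → inner[price < 331] → 43
sku=H89: supplier='Acme' → inner[ELSE] → 34
sku=H91: supplier='Umbra' → outer ELSE → 40

40, 35, 40, 40, 43, 45, 40, 10, 43, 43, 34, 40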